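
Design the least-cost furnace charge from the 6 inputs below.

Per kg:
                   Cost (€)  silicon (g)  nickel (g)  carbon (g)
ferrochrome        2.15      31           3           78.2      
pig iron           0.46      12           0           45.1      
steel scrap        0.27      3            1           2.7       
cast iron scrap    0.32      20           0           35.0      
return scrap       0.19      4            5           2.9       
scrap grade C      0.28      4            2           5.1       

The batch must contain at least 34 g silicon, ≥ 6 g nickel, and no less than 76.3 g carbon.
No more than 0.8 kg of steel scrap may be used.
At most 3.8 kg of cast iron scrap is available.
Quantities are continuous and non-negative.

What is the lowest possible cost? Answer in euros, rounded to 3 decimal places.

Let x1 = kg of ferrochrome, x2 = kg of pig iron, x3 = kg of steel scrap, x4 = kg of cast iron scrap, x5 = kg of return scrap, x6 = kg of scrap grade C.
min 2.15x1 + 0.46x2 + 0.27x3 + 0.32x4 + 0.19x5 + 0.28x6 subject to:
  31x1 + 12x2 + 3x3 + 20x4 + 4x5 + 4x6 ≥ 34   (silicon)
  3x1 + 1x3 + 5x5 + 2x6 ≥ 6   (nickel)
  78.2x1 + 45.1x2 + 2.7x3 + 35x4 + 2.9x5 + 5.1x6 ≥ 76.3   (carbon)
  x3 ≤ 0.8
  x4 ≤ 3.8
  x1, x2, x3, x4, x5, x6 ≥ 0.
At the optimum only cast iron scrap, return scrap are positive (ferrochrome, pig iron, steel scrap, scrap grade C = 0). Binding constraints: nickel and carbon.
That vertex is x4 = 2.081, x5 = 1.2.
Objective = 0.32·2.081 + 0.19·1.2 = 0.89392.

€0.894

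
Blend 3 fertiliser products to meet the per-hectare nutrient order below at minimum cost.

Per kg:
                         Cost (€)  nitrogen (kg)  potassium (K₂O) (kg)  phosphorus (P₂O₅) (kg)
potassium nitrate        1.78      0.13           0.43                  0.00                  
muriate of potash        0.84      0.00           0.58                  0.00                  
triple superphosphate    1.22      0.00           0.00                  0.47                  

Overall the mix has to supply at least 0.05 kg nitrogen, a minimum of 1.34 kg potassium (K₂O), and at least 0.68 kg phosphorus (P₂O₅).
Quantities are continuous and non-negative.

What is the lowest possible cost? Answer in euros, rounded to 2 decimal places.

Set it up as a linear program. Let x1 = kg of potassium nitrate, x2 = kg of muriate of potash, x3 = kg of triple superphosphate.
min 1.78x1 + 0.84x2 + 1.22x3 subject to:
  0.13x1 ≥ 0.05   (nitrogen)
  0.43x1 + 0.58x2 ≥ 1.34   (potassium (K₂O))
  0.47x3 ≥ 0.68   (phosphorus (P₂O₅))
  x1, x2, x3 ≥ 0.
All 3 inputs are positive at the optimum. Binding constraints: nitrogen, potassium (K₂O), phosphorus (P₂O₅).
Solving gives x1 = 0.3846, x2 = 2.025, x3 = 1.447.
Cost = 1.78·0.3846 + 0.84·2.025 + 1.22·1.447 = 4.1509.

€4.15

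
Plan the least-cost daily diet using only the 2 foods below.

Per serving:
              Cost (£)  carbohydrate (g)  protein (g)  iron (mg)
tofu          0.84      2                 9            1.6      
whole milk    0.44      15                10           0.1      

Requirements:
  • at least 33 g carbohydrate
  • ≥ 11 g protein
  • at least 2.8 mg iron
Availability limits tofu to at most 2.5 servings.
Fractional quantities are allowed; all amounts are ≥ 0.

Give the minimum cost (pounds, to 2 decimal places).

£2.24

Let x1 = servings of tofu, x2 = servings of whole milk.
Minimise 0.84x1 + 0.44x2 with:
  2x1 + 15x2 ≥ 33   (carbohydrate)
  9x1 + 10x2 ≥ 11   (protein)
  1.6x1 + 0.1x2 ≥ 2.8   (iron)
  x1 ≤ 2.5
  x1, x2 ≥ 0.
Both inputs are positive at the optimum. The carbohydrate and iron requirements are met with equality.
Solving gives x1 = 1.626, x2 = 1.983.
Hence cost = 0.84·1.626 + 0.44·1.983 = £2.2384.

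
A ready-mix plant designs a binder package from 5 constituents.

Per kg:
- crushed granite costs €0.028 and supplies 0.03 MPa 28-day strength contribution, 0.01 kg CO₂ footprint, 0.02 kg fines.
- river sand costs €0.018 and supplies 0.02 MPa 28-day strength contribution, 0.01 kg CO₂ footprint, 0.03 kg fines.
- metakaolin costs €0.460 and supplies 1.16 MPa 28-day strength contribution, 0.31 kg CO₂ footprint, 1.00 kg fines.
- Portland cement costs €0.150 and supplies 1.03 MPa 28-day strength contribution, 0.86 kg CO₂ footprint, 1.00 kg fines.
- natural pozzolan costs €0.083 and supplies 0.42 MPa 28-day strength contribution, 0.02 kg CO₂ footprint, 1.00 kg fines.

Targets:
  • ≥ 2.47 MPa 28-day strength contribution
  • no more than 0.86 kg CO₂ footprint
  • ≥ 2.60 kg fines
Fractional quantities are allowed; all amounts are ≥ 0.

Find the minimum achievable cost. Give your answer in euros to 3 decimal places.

€0.439

Set it up as a linear program. Let x1 = kg of crushed granite, x2 = kg of river sand, x3 = kg of metakaolin, x4 = kg of Portland cement, x5 = kg of natural pozzolan.
Minimise 0.028x1 + 0.018x2 + 0.46x3 + 0.15x4 + 0.083x5 with:
  0.03x1 + 0.02x2 + 1.16x3 + 1.03x4 + 0.42x5 ≥ 2.47   (28-day strength contribution)
  0.01x1 + 0.01x2 + 0.31x3 + 0.86x4 + 0.02x5 ≤ 0.86   (CO₂ footprint)
  0.02x1 + 0.03x2 + 1x3 + 1x4 + 1x5 ≥ 2.6   (fines)
  x1, x2, x3, x4, x5 ≥ 0.
The minimum-cost mix takes nothing from crushed granite, river sand, metakaolin — only Portland cement, natural pozzolan. Binding constraints: 28-day strength contribution and CO₂ footprint.
That vertex is x4 = 0.9154, x5 = 3.636.
Total cost: 0.15·0.9154 + 0.083·3.636 = 0.43910.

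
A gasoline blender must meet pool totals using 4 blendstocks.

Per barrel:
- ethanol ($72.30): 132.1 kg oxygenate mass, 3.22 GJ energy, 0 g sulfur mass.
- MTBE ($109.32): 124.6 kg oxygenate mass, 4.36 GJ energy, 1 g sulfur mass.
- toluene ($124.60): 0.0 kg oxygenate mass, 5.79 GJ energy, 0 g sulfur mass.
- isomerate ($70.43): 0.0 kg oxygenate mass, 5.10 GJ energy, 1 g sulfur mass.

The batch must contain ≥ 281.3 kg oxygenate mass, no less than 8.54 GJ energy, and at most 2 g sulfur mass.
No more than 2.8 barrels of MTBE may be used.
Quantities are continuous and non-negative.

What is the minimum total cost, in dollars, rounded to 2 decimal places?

Let x1 = barrels of ethanol, x2 = barrels of MTBE, x3 = barrels of toluene, x4 = barrels of isomerate.
min 72.3x1 + 109.32x2 + 124.6x3 + 70.43x4 s.t.:
  132.1x1 + 124.6x2 ≥ 281.3   (oxygenate mass)
  3.22x1 + 4.36x2 + 5.79x3 + 5.1x4 ≥ 8.54   (energy)
  1x2 + 1x4 ≤ 2   (sulfur mass)
  x2 ≤ 2.8
  x1, x2, x3, x4 ≥ 0.
The cheapest feasible vertex uses only ethanol, isomerate; MTBE, toluene are not used. Binding constraints: oxygenate mass and energy.
That vertex is x1 = 2.1294, x4 = 0.33004.
Cost = 72.3·2.1294 + 70.43·0.33004 = 177.2003.

$177.20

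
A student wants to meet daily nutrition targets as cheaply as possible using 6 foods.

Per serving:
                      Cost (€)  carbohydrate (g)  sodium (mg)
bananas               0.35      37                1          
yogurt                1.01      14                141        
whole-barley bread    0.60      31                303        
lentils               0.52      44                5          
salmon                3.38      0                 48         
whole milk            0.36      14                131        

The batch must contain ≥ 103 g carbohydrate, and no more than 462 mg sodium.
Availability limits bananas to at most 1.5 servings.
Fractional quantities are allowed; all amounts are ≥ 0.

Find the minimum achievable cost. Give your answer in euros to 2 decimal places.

Treat it as an LP. Let x1 = servings of bananas, x2 = servings of yogurt, x3 = servings of whole-barley bread, x4 = servings of lentils, x5 = servings of salmon, x6 = servings of whole milk.
Minimize 0.35x1 + 1.01x2 + 0.6x3 + 0.52x4 + 3.38x5 + 0.36x6 subject to:
  37x1 + 14x2 + 31x3 + 44x4 + 14x6 ≥ 103   (carbohydrate)
  1x1 + 141x2 + 303x3 + 5x4 + 48x5 + 131x6 ≤ 462   (sodium)
  x1 ≤ 1.5
  x1, x2, x3, x4, x5, x6 ≥ 0.
The cheapest feasible vertex uses only bananas, lentils; yogurt, whole-barley bread, salmon, whole milk are not used. There the carbohydrate and the bananas cap constraints are tight.
So bananas = 1.5 servings, lentils = 1.08 servings.
Objective = 0.35·1.5 + 0.52·1.08 = 1.0866.

€1.09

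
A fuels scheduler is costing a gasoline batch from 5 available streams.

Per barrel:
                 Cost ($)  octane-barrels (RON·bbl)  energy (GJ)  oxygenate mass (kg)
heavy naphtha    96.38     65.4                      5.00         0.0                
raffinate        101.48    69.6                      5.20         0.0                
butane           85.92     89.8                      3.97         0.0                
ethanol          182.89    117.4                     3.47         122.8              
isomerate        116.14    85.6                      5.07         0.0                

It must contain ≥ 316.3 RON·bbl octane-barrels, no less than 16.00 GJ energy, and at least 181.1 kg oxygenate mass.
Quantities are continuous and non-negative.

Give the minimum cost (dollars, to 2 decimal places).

Let x1 = barrels of heavy naphtha, x2 = barrels of raffinate, x3 = barrels of butane, x4 = barrels of ethanol, x5 = barrels of isomerate.
Minimise 96.38x1 + 101.48x2 + 85.92x3 + 182.89x4 + 116.14x5 s.t.:
  65.4x1 + 69.6x2 + 89.8x3 + 117.4x4 + 85.6x5 ≥ 316.3   (octane-barrels)
  5x1 + 5.2x2 + 3.97x3 + 3.47x4 + 5.07x5 ≥ 16   (energy)
  122.8x4 ≥ 181.1   (oxygenate mass)
  x1, x2, x3, x4, x5 ≥ 0.
The optimal basis is {heavy naphtha, butane, ethanol}; raffinate, isomerate drop out. Binding constraints: octane-barrels, energy, oxygenate mass.
So heavy naphtha = 2.15934 barrels, butane = 0.0216332 barrels, ethanol = 1.47476 barrels.
Cost = 96.38·2.15934 + 85.92·0.0216332 + 182.89·1.47476 = 479.6948.

$479.69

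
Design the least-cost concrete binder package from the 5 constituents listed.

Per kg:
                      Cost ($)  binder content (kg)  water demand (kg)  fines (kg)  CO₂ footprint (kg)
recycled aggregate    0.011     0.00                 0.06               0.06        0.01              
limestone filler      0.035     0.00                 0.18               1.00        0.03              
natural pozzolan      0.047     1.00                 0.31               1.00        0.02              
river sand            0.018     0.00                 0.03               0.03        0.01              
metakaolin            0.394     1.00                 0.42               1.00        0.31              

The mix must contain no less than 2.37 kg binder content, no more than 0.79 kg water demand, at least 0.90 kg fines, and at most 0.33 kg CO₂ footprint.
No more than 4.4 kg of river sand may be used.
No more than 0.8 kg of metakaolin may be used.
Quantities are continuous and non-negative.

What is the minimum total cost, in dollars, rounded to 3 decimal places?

$0.111

Let x1 = kg of recycled aggregate, x2 = kg of limestone filler, x3 = kg of natural pozzolan, x4 = kg of river sand, x5 = kg of metakaolin.
Minimize 0.011x1 + 0.035x2 + 0.047x3 + 0.018x4 + 0.394x5 subject to:
  1x3 + 1x5 ≥ 2.37   (binder content)
  0.06x1 + 0.18x2 + 0.31x3 + 0.03x4 + 0.42x5 ≤ 0.79   (water demand)
  0.06x1 + 1x2 + 1x3 + 0.03x4 + 1x5 ≥ 0.9   (fines)
  0.01x1 + 0.03x2 + 0.02x3 + 0.01x4 + 0.31x5 ≤ 0.33   (CO₂ footprint)
  x4 ≤ 4.4
  x5 ≤ 0.8
  x1, x2, x3, x4, x5 ≥ 0.
At the optimum only natural pozzolan is positive (recycled aggregate, limestone filler, river sand, metakaolin = 0). The binder content requirement is met with equality.
So natural pozzolan = 2.37 kg.
Objective = 0.047·2.37 = 0.11139.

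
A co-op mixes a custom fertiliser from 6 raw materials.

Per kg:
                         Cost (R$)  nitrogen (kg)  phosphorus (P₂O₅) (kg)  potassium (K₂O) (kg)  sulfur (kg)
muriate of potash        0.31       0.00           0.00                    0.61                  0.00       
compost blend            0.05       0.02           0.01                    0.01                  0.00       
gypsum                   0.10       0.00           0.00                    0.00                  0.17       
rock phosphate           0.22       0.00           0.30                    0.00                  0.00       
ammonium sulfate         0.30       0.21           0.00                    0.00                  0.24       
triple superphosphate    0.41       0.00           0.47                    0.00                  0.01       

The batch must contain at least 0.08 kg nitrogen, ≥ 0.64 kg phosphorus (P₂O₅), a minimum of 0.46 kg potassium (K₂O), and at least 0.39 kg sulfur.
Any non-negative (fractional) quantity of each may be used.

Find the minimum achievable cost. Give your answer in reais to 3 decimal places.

Let x1 = kg of muriate of potash, x2 = kg of compost blend, x3 = kg of gypsum, x4 = kg of rock phosphate, x5 = kg of ammonium sulfate, x6 = kg of triple superphosphate.
Minimize 0.31x1 + 0.05x2 + 0.1x3 + 0.22x4 + 0.3x5 + 0.41x6 s.t.:
  0.02x2 + 0.21x5 ≥ 0.08   (nitrogen)
  0.01x2 + 0.3x4 + 0.47x6 ≥ 0.64   (phosphorus (P₂O₅))
  0.61x1 + 0.01x2 ≥ 0.46   (potassium (K₂O))
  0.17x3 + 0.24x5 + 0.01x6 ≥ 0.39   (sulfur)
  x1, x2, x3, x4, x5, x6 ≥ 0.
The cheapest feasible vertex uses only muriate of potash, gypsum, rock phosphate, ammonium sulfate; compost blend, triple superphosphate are not used. The nitrogen, phosphorus (P₂O₅), potassium (K₂O), sulfur requirements are met with equality.
That vertex is x1 = 0.7541, x3 = 1.756, x4 = 2.133, x5 = 0.381.
Hence cost = 0.31·0.7541 + 0.1·1.756 + 0.22·2.133 + 0.3·0.381 = R$0.99293.

R$0.993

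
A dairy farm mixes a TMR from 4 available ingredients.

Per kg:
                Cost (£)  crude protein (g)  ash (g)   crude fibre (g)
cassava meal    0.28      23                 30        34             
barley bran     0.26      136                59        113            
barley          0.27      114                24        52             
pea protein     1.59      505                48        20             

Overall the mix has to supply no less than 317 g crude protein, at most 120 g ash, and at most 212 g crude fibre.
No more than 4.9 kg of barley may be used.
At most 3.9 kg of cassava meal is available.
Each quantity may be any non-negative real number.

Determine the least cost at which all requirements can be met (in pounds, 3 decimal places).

Set it up as a linear program. Let x1 = kg of cassava meal, x2 = kg of barley bran, x3 = kg of barley, x4 = kg of pea protein.
Minimize 0.28x1 + 0.26x2 + 0.27x3 + 1.59x4 with:
  23x1 + 136x2 + 114x3 + 505x4 ≥ 317   (crude protein)
  30x1 + 59x2 + 24x3 + 48x4 ≤ 120   (ash)
  34x1 + 113x2 + 52x3 + 20x4 ≤ 212   (crude fibre)
  x3 ≤ 4.9
  x1 ≤ 3.9
  x1, x2, x3, x4 ≥ 0.
The minimum-cost mix takes nothing from cassava meal, pea protein — only barley bran, barley. There the crude protein and crude fibre constraints are tight.
Solving gives x2 = 1.323, x3 = 1.203.
Objective = 0.26·1.323 + 0.27·1.203 = 0.66879.

£0.669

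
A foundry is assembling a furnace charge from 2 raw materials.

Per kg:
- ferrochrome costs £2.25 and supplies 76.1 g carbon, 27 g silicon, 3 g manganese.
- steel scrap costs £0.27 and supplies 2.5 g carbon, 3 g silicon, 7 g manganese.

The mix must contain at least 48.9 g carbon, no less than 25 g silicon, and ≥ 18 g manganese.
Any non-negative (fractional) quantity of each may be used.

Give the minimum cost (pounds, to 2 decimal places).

Let x1 = kg of ferrochrome, x2 = kg of steel scrap.
Minimise 2.25x1 + 0.27x2 s.t.:
  76.1x1 + 2.5x2 ≥ 48.9   (carbon)
  27x1 + 3x2 ≥ 25   (silicon)
  3x1 + 7x2 ≥ 18   (manganese)
  x1, x2 ≥ 0.
Both inputs are positive at the optimum. There the silicon and manganese constraints are tight.
Solving gives x1 = 0.6722, x2 = 2.283.
Objective = 2.25·0.6722 + 0.27·2.283 = 2.1289.

£2.13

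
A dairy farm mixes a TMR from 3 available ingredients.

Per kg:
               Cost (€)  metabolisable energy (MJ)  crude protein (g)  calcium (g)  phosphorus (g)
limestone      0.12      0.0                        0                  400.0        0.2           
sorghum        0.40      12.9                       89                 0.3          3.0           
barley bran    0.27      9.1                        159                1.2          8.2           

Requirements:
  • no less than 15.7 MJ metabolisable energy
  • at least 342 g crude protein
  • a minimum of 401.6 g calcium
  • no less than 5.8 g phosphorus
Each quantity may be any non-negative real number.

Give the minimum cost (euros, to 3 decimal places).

Set it up as a linear program. Let x1 = kg of limestone, x2 = kg of sorghum, x3 = kg of barley bran.
min 0.12x1 + 0.4x2 + 0.27x3 s.t.:
  12.9x2 + 9.1x3 ≥ 15.7   (metabolisable energy)
  89x2 + 159x3 ≥ 342   (crude protein)
  400x1 + 0.3x2 + 1.2x3 ≥ 401.6   (calcium)
  0.2x1 + 3x2 + 8.2x3 ≥ 5.8   (phosphorus)
  x1, x2, x3 ≥ 0.
The cheapest feasible vertex uses only limestone, barley bran; sorghum is not used. There the crude protein and calcium constraints are tight.
That vertex is x1 = 0.9975, x3 = 2.151.
Objective = 0.12·0.9975 + 0.27·2.151 = 0.70047.

€0.700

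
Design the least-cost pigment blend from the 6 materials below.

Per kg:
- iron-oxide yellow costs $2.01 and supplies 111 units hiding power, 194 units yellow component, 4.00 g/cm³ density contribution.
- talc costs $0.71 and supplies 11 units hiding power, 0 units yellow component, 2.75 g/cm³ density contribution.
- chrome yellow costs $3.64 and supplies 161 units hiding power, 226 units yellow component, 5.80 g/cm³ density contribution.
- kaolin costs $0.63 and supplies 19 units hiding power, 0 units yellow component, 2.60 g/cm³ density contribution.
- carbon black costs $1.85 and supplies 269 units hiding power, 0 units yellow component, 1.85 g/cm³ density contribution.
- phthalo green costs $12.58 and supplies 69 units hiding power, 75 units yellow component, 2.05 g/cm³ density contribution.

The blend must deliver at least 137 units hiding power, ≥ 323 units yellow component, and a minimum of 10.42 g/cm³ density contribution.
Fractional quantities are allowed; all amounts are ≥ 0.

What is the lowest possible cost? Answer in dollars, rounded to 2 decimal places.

$4.26

This is a linear program. Let x1 = kg of iron-oxide yellow, x2 = kg of talc, x3 = kg of chrome yellow, x4 = kg of kaolin, x5 = kg of carbon black, x6 = kg of phthalo green.
Minimise 2.01x1 + 0.71x2 + 3.64x3 + 0.63x4 + 1.85x5 + 12.58x6 subject to:
  111x1 + 11x2 + 161x3 + 19x4 + 269x5 + 69x6 ≥ 137   (hiding power)
  194x1 + 226x3 + 75x6 ≥ 323   (yellow component)
  4x1 + 2.75x2 + 5.8x3 + 2.6x4 + 1.85x5 + 2.05x6 ≥ 10.42   (density contribution)
  x1, x2, x3, x4, x5, x6 ≥ 0.
At the optimum only iron-oxide yellow, kaolin are positive (talc, chrome yellow, carbon black, phthalo green = 0). The yellow component and density contribution requirements are met with equality.
That vertex is x1 = 1.665, x4 = 1.446.
Objective = 2.01·1.665 + 0.63·1.446 = 4.2576.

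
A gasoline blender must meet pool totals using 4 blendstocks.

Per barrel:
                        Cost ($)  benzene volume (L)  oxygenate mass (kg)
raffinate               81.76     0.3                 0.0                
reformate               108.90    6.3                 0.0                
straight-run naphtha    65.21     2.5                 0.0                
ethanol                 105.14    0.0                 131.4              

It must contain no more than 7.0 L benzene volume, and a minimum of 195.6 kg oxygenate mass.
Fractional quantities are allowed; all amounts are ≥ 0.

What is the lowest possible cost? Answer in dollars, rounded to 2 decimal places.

This is a linear program. Let x1 = barrels of raffinate, x2 = barrels of reformate, x3 = barrels of straight-run naphtha, x4 = barrels of ethanol.
min 81.76x1 + 108.9x2 + 65.21x3 + 105.14x4 with:
  0.3x1 + 6.3x2 + 2.5x3 ≤ 7   (benzene volume)
  131.4x4 ≥ 195.6   (oxygenate mass)
  x1, x2, x3, x4 ≥ 0.
The minimum-cost mix takes nothing from raffinate, reformate, straight-run naphtha — only ethanol. There the oxygenate mass constraint is tight.
So ethanol = 1.4886 barrels.
Total cost: 105.14·1.4886 = 156.5114.

$156.51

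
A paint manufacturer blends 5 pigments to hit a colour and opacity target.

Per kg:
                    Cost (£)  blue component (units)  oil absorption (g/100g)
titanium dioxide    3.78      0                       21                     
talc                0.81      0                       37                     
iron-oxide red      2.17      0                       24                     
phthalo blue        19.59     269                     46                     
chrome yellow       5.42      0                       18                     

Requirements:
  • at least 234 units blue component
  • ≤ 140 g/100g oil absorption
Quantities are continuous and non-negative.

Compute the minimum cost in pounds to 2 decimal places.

£17.04

Let x1 = kg of titanium dioxide, x2 = kg of talc, x3 = kg of iron-oxide red, x4 = kg of phthalo blue, x5 = kg of chrome yellow.
Minimise 3.78x1 + 0.81x2 + 2.17x3 + 19.59x4 + 5.42x5 subject to:
  269x4 ≥ 234   (blue component)
  21x1 + 37x2 + 24x3 + 46x4 + 18x5 ≤ 140   (oil absorption)
  x1, x2, x3, x4, x5 ≥ 0.
The minimum-cost mix takes nothing from titanium dioxide, talc, iron-oxide red, chrome yellow — only phthalo blue. There the blue component constraint is tight.
Optimal quantities: phthalo blue = 0.8699 kg.
Objective = 19.59·0.8699 = 17.0413.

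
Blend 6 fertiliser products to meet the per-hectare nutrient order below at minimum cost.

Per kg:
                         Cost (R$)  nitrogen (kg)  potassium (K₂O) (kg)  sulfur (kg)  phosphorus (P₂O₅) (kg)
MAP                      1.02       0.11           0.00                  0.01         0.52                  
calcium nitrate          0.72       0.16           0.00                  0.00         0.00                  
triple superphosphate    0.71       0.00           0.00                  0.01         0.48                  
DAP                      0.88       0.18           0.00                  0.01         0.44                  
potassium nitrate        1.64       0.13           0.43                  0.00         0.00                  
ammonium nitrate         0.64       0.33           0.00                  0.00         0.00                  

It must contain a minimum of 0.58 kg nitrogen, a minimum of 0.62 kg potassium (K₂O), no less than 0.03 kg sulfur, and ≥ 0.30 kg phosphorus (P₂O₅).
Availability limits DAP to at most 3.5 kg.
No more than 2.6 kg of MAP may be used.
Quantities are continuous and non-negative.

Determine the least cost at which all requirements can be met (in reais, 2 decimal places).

Let x1 = kg of MAP, x2 = kg of calcium nitrate, x3 = kg of triple superphosphate, x4 = kg of DAP, x5 = kg of potassium nitrate, x6 = kg of ammonium nitrate.
Minimize 1.02x1 + 0.72x2 + 0.71x3 + 0.88x4 + 1.64x5 + 0.64x6 s.t.:
  0.11x1 + 0.16x2 + 0.18x4 + 0.13x5 + 0.33x6 ≥ 0.58   (nitrogen)
  0.43x5 ≥ 0.62   (potassium (K₂O))
  0.01x1 + 0.01x3 + 0.01x4 ≥ 0.03   (sulfur)
  0.52x1 + 0.48x3 + 0.44x4 ≥ 0.3   (phosphorus (P₂O₅))
  x4 ≤ 3.5
  x1 ≤ 2.6
  x1, x2, x3, x4, x5, x6 ≥ 0.
The minimum-cost mix takes nothing from MAP, calcium nitrate, ammonium nitrate — only triple superphosphate, DAP, potassium nitrate. Binding constraints: nitrogen, potassium (K₂O), sulfur.
That vertex is x3 = 0.8191, x4 = 2.181, x5 = 1.442.
Cost = 0.71·0.8191 + 0.88·2.181 + 1.64·1.442 = 4.8657.

R$4.87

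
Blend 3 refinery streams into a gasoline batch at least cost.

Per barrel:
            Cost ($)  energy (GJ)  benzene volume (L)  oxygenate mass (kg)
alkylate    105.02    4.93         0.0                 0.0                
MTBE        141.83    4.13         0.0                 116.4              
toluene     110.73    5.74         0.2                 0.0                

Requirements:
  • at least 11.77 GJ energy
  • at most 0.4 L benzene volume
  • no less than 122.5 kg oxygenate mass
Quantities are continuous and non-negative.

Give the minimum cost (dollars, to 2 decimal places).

$292.47

Let x1 = barrels of alkylate, x2 = barrels of MTBE, x3 = barrels of toluene.
Minimize 105.02x1 + 141.83x2 + 110.73x3 s.t.:
  4.93x1 + 4.13x2 + 5.74x3 ≥ 11.77   (energy)
  0.2x3 ≤ 0.4   (benzene volume)
  116.4x2 ≥ 122.5   (oxygenate mass)
  x1, x2, x3 ≥ 0.
The optimal basis is {MTBE, toluene}; alkylate drops out. Binding constraints: energy and oxygenate mass.
So MTBE = 1.0524 barrels, toluene = 1.2933 barrels.
Cost = 141.83·1.0524 + 110.73·1.2933 = 292.4690.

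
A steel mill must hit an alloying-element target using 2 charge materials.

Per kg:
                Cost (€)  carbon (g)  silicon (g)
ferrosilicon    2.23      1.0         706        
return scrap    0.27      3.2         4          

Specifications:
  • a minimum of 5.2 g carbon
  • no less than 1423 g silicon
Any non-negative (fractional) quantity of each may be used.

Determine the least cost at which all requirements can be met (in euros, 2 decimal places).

€4.75

Set it up as a linear program. Let x1 = kg of ferrosilicon, x2 = kg of return scrap.
Minimise 2.23x1 + 0.27x2 with:
  1x1 + 3.2x2 ≥ 5.2   (carbon)
  706x1 + 4x2 ≥ 1423   (silicon)
  x1, x2 ≥ 0.
Both inputs are positive at the optimum. Binding constraints: carbon and silicon.
Solving gives x1 = 2.01, x2 = 0.9969.
Hence cost = 2.23·2.01 + 0.27·0.9969 = €4.7515.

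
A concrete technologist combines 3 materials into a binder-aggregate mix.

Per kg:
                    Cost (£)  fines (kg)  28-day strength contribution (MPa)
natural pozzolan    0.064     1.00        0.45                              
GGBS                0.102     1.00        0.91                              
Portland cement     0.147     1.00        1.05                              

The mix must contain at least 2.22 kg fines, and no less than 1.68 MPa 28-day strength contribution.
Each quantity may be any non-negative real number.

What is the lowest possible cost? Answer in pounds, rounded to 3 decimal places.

Set it up as a linear program. Let x1 = kg of natural pozzolan, x2 = kg of GGBS, x3 = kg of Portland cement.
min 0.064x1 + 0.102x2 + 0.147x3 with:
  1x1 + 1x2 + 1x3 ≥ 2.22   (fines)
  0.45x1 + 0.91x2 + 1.05x3 ≥ 1.68   (28-day strength contribution)
  x1, x2, x3 ≥ 0.
At the optimum only natural pozzolan, GGBS are positive (Portland cement = 0). Binding constraints: fines and 28-day strength contribution.
Optimal quantities: natural pozzolan = 0.7396 kg, GGBS = 1.48 kg.
Hence cost = 0.064·0.7396 + 0.102·1.48 = £0.19829.

£0.198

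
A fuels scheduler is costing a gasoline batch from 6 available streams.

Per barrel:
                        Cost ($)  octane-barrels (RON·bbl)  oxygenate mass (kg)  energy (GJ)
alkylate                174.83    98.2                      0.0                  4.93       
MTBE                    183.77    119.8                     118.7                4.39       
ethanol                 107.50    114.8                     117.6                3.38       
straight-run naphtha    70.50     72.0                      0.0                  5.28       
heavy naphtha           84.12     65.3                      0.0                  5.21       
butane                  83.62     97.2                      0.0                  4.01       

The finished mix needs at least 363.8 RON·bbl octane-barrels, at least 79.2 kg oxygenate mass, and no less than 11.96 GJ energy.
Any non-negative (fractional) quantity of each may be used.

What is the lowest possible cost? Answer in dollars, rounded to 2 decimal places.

Let x1 = barrels of alkylate, x2 = barrels of MTBE, x3 = barrels of ethanol, x4 = barrels of straight-run naphtha, x5 = barrels of heavy naphtha, x6 = barrels of butane.
Minimize 174.83x1 + 183.77x2 + 107.5x3 + 70.5x4 + 84.12x5 + 83.62x6 subject to:
  98.2x1 + 119.8x2 + 114.8x3 + 72x4 + 65.3x5 + 97.2x6 ≥ 363.8   (octane-barrels)
  118.7x2 + 117.6x3 ≥ 79.2   (oxygenate mass)
  4.93x1 + 4.39x2 + 3.38x3 + 5.28x4 + 5.21x5 + 4.01x6 ≥ 11.96   (energy)
  x1, x2, x3, x4, x5, x6 ≥ 0.
At the optimum only ethanol, butane are positive (alkylate, MTBE, straight-run naphtha, heavy naphtha = 0). The octane-barrels and oxygenate mass requirements are met with equality.
Optimal quantities: ethanol = 0.67347 barrels, butane = 2.9474 barrels.
Cost = 107.5·0.67347 + 83.62·2.9474 = 318.8596.

$318.86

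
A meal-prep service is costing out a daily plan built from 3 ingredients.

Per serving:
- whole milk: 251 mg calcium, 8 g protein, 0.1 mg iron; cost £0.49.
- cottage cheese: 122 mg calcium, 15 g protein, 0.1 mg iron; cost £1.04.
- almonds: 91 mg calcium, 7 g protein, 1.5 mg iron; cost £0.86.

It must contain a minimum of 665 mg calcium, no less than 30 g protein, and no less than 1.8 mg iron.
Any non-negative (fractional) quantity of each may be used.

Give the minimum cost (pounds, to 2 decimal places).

Let x1 = servings of whole milk, x2 = servings of cottage cheese, x3 = servings of almonds.
min 0.49x1 + 1.04x2 + 0.86x3 with:
  251x1 + 122x2 + 91x3 ≥ 665   (calcium)
  8x1 + 15x2 + 7x3 ≥ 30   (protein)
  0.1x1 + 0.1x2 + 1.5x3 ≥ 1.8   (iron)
  x1, x2, x3 ≥ 0.
The cheapest feasible vertex uses only whole milk, almonds; cottage cheese is not used. Binding constraints: protein and iron.
That vertex is x1 = 2.867, x3 = 1.009.
Hence cost = 0.49·2.867 + 0.86·1.009 = £2.2726.

£2.27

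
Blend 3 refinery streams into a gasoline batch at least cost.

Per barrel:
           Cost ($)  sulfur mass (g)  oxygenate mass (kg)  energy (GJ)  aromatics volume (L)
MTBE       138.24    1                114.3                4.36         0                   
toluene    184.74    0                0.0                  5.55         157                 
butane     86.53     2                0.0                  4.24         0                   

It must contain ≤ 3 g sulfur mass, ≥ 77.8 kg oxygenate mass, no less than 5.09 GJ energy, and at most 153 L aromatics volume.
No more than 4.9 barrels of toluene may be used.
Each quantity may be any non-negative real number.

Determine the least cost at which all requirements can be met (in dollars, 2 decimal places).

Treat it as an LP. Let x1 = barrels of MTBE, x2 = barrels of toluene, x3 = barrels of butane.
Minimise 138.24x1 + 184.74x2 + 86.53x3 subject to:
  1x1 + 2x3 ≤ 3   (sulfur mass)
  114.3x1 ≥ 77.8   (oxygenate mass)
  4.36x1 + 5.55x2 + 4.24x3 ≥ 5.09   (energy)
  157x2 ≤ 153   (aromatics volume)
  x2 ≤ 4.9
  x1, x2, x3 ≥ 0.
At the optimum only MTBE, butane are positive (toluene = 0). Binding constraints: oxygenate mass and energy.
Optimal quantities: MTBE = 0.6807 barrels, butane = 0.5005 barrels.
Cost = 138.24·0.6807 + 86.53·0.5005 = 137.4082.

$137.41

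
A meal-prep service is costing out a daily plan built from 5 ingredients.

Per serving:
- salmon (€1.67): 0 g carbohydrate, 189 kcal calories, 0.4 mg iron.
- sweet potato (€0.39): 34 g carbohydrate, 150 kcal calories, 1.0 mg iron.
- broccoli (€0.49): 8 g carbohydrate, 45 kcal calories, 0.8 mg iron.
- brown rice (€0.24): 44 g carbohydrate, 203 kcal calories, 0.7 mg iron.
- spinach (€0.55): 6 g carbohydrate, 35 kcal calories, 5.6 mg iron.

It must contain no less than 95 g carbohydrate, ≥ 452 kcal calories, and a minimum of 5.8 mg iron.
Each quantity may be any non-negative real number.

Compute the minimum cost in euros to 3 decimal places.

€0.928

Let x1 = servings of salmon, x2 = servings of sweet potato, x3 = servings of broccoli, x4 = servings of brown rice, x5 = servings of spinach.
Minimise 1.67x1 + 0.39x2 + 0.49x3 + 0.24x4 + 0.55x5 subject to:
  34x2 + 8x3 + 44x4 + 6x5 ≥ 95   (carbohydrate)
  189x1 + 150x2 + 45x3 + 203x4 + 35x5 ≥ 452   (calories)
  0.4x1 + 1x2 + 0.8x3 + 0.7x4 + 5.6x5 ≥ 5.8   (iron)
  x1, x2, x3, x4, x5 ≥ 0.
The minimum-cost mix takes nothing from salmon, sweet potato, broccoli — only brown rice, spinach. Binding constraints: calories and iron.
So brown rice = 2.093 servings, spinach = 0.7741 servings.
Cost = 0.24·2.093 + 0.55·0.7741 = 0.92808.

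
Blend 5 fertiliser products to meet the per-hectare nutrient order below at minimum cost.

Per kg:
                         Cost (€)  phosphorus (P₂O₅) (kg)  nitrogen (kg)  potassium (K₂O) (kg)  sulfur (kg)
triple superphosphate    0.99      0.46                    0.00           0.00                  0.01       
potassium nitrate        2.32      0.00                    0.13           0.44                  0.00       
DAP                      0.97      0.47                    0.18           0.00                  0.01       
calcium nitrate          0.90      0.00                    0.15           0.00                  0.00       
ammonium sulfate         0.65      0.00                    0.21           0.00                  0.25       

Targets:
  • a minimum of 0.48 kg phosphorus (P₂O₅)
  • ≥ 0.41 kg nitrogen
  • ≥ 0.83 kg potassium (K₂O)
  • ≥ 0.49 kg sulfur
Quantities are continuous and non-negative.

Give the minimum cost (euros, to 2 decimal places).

Let x1 = kg of triple superphosphate, x2 = kg of potassium nitrate, x3 = kg of DAP, x4 = kg of calcium nitrate, x5 = kg of ammonium sulfate.
Minimise 0.99x1 + 2.32x2 + 0.97x3 + 0.9x4 + 0.65x5 subject to:
  0.46x1 + 0.47x3 ≥ 0.48   (phosphorus (P₂O₅))
  0.13x2 + 0.18x3 + 0.15x4 + 0.21x5 ≥ 0.41   (nitrogen)
  0.44x2 ≥ 0.83   (potassium (K₂O))
  0.01x1 + 0.01x3 + 0.25x5 ≥ 0.49   (sulfur)
  x1, x2, x3, x4, x5 ≥ 0.
The minimum-cost mix takes nothing from triple superphosphate, calcium nitrate — only potassium nitrate, DAP, ammonium sulfate. Binding constraints: phosphorus (P₂O₅), potassium (K₂O), sulfur.
Optimal quantities: potassium nitrate = 1.886 kg, DAP = 1.021 kg, ammonium sulfate = 1.919 kg.
Cost = 2.32·1.886 + 0.97·1.021 + 0.65·1.919 = 6.6132.

€6.61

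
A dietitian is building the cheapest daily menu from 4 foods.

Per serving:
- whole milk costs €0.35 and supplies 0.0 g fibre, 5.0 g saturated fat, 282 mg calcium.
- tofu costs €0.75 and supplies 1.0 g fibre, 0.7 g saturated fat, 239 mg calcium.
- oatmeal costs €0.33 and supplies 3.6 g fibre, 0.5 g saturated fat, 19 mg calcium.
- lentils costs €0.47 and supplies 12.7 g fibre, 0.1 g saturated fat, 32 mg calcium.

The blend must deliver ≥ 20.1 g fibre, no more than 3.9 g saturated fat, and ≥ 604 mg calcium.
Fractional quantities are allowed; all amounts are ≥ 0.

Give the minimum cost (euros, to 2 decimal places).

€2.16

This is a linear program. Let x1 = servings of whole milk, x2 = servings of tofu, x3 = servings of oatmeal, x4 = servings of lentils.
Minimise 0.35x1 + 0.75x2 + 0.33x3 + 0.47x4 with:
  1x2 + 3.6x3 + 12.7x4 ≥ 20.1   (fibre)
  5x1 + 0.7x2 + 0.5x3 + 0.1x4 ≤ 3.9   (saturated fat)
  282x1 + 239x2 + 19x3 + 32x4 ≥ 604   (calcium)
  x1, x2, x3, x4 ≥ 0.
At the optimum only whole milk, tofu, lentils are positive (oatmeal = 0). There the fibre, saturated fat, calcium constraints are tight.
So whole milk = 0.5084 servings, tofu = 1.734 servings, lentils = 1.446 servings.
Total cost: 0.35·0.5084 + 0.75·1.734 + 0.47·1.446 = 2.1581.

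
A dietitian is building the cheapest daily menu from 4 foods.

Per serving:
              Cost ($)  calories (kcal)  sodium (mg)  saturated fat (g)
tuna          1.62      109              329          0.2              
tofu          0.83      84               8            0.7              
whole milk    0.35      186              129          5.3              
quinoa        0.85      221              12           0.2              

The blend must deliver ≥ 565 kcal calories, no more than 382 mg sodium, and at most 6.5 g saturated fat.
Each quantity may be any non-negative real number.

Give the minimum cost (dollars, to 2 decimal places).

Set it up as a linear program. Let x1 = servings of tuna, x2 = servings of tofu, x3 = servings of whole milk, x4 = servings of quinoa.
Minimize 1.62x1 + 0.83x2 + 0.35x3 + 0.85x4 subject to:
  109x1 + 84x2 + 186x3 + 221x4 ≥ 565   (calories)
  329x1 + 8x2 + 129x3 + 12x4 ≤ 382   (sodium)
  0.2x1 + 0.7x2 + 5.3x3 + 0.2x4 ≤ 6.5   (saturated fat)
  x1, x2, x3, x4 ≥ 0.
The cheapest feasible vertex uses only whole milk, quinoa; tuna, tofu are not used. Binding constraints: calories and saturated fat.
That vertex is x3 = 1.167, x4 = 1.574.
Total cost: 0.35·1.167 + 0.85·1.574 = 1.7464.

$1.75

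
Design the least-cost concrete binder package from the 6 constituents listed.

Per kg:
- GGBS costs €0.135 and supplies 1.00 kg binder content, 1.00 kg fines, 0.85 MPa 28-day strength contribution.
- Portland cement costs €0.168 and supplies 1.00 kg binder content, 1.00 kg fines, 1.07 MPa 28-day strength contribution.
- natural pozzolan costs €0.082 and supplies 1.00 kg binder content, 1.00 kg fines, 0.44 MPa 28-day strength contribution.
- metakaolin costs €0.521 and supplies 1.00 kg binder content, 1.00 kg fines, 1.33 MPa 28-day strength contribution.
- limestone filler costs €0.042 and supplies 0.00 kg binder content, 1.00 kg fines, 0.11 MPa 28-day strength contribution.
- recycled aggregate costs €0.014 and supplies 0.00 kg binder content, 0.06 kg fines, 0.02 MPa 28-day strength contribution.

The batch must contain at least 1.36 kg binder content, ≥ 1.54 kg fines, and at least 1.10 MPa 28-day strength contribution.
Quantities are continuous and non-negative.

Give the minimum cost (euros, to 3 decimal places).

€0.181

This is a linear program. Let x1 = kg of GGBS, x2 = kg of Portland cement, x3 = kg of natural pozzolan, x4 = kg of metakaolin, x5 = kg of limestone filler, x6 = kg of recycled aggregate.
Minimize 0.135x1 + 0.168x2 + 0.082x3 + 0.521x4 + 0.042x5 + 0.014x6 s.t.:
  1x1 + 1x2 + 1x3 + 1x4 ≥ 1.36   (binder content)
  1x1 + 1x2 + 1x3 + 1x4 + 1x5 + 0.06x6 ≥ 1.54   (fines)
  0.85x1 + 1.07x2 + 0.44x3 + 1.33x4 + 0.11x5 + 0.02x6 ≥ 1.1   (28-day strength contribution)
  x1, x2, x3, x4, x5, x6 ≥ 0.
The optimal basis is {GGBS, natural pozzolan}; Portland cement, metakaolin, limestone filler, recycled aggregate drop out. There the fines and 28-day strength contribution constraints are tight.
So GGBS = 1.03 kg, natural pozzolan = 0.5098 kg.
Total cost: 0.135·1.03 + 0.082·0.5098 = 0.18085.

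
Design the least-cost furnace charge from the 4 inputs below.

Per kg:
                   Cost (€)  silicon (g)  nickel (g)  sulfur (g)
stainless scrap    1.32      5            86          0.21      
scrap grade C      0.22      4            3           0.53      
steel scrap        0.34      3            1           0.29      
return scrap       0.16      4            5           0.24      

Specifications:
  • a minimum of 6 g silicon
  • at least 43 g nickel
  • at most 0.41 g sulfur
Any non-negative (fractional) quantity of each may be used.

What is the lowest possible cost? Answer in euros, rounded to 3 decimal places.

Let x1 = kg of stainless scrap, x2 = kg of scrap grade C, x3 = kg of steel scrap, x4 = kg of return scrap.
Minimize 1.32x1 + 0.22x2 + 0.34x3 + 0.16x4 subject to:
  5x1 + 4x2 + 3x3 + 4x4 ≥ 6   (silicon)
  86x1 + 3x2 + 1x3 + 5x4 ≥ 43   (nickel)
  0.21x1 + 0.53x2 + 0.29x3 + 0.24x4 ≤ 0.41   (sulfur)
  x1, x2, x3, x4 ≥ 0.
The optimal basis is {stainless scrap, return scrap}; scrap grade C, steel scrap drop out. There the silicon and nickel constraints are tight.
Solving gives x1 = 0.4451, x4 = 0.9436.
Hence cost = 1.32·0.4451 + 0.16·0.9436 = €0.73851.

€0.739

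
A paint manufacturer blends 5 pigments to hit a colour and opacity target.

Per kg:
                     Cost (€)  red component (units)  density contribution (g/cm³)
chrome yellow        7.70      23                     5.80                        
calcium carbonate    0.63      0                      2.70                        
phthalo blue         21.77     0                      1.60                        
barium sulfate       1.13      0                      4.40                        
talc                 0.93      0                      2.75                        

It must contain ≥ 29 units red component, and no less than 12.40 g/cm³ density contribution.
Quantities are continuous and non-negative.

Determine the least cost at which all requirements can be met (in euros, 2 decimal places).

Let x1 = kg of chrome yellow, x2 = kg of calcium carbonate, x3 = kg of phthalo blue, x4 = kg of barium sulfate, x5 = kg of talc.
min 7.7x1 + 0.63x2 + 21.77x3 + 1.13x4 + 0.93x5 s.t.:
  23x1 ≥ 29   (red component)
  5.8x1 + 2.7x2 + 1.6x3 + 4.4x4 + 2.75x5 ≥ 12.4   (density contribution)
  x1, x2, x3, x4, x5 ≥ 0.
At the optimum only chrome yellow, calcium carbonate are positive (phthalo blue, barium sulfate, talc = 0). The red component and density contribution requirements are met with equality.
So chrome yellow = 1.261 kg, calcium carbonate = 1.884 kg.
Total cost: 7.7·1.261 + 0.63·1.884 = 10.8966.

€10.90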